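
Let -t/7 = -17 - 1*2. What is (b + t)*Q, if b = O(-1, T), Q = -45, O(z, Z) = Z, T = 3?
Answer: -6120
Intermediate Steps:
b = 3
t = 133 (t = -7*(-17 - 1*2) = -7*(-17 - 2) = -7*(-19) = 133)
(b + t)*Q = (3 + 133)*(-45) = 136*(-45) = -6120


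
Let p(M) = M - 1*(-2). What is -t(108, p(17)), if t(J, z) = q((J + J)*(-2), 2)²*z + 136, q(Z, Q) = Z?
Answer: -3545992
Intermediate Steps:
p(M) = 2 + M (p(M) = M + 2 = 2 + M)
t(J, z) = 136 + 16*z*J² (t(J, z) = ((J + J)*(-2))²*z + 136 = ((2*J)*(-2))²*z + 136 = (-4*J)²*z + 136 = (16*J²)*z + 136 = 16*z*J² + 136 = 136 + 16*z*J²)
-t(108, p(17)) = -(136 + 16*(2 + 17)*108²) = -(136 + 16*19*11664) = -(136 + 3545856) = -1*3545992 = -3545992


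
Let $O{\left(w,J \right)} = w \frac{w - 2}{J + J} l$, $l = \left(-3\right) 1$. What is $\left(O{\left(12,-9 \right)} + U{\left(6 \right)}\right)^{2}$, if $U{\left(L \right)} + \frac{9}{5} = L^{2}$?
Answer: $\frac{73441}{25} \approx 2937.6$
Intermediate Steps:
$l = -3$
$U{\left(L \right)} = - \frac{9}{5} + L^{2}$
$O{\left(w,J \right)} = - \frac{3 w \left(-2 + w\right)}{2 J}$ ($O{\left(w,J \right)} = w \frac{w - 2}{J + J} \left(-3\right) = w \frac{-2 + w}{2 J} \left(-3\right) = \frac{w \left(-2 + w\right)}{2 J} \left(-3\right) = - \frac{3 w \left(-2 + w\right)}{2 J}$)
$\left(O{\left(12,-9 \right)} + U{\left(6 \right)}\right)^{2} = \left(\frac{3}{2} \cdot 12 \frac{1}{-9} \left(2 - 12\right) - \left(\frac{9}{5} - 6^{2}\right)\right)^{2} = \left(\frac{3}{2} \cdot 12 \left(- \frac{1}{9}\right) \left(2 - 12\right) + \left(- \frac{9}{5} + 36\right)\right)^{2} = \left(\frac{3}{2} \cdot 12 \left(- \frac{1}{9}\right) \left(-10\right) + \frac{171}{5}\right)^{2} = \left(20 + \frac{171}{5}\right)^{2} = \left(\frac{271}{5}\right)^{2} = \frac{73441}{25}$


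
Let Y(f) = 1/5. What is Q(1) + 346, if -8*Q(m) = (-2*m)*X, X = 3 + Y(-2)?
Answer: 1734/5 ≈ 346.80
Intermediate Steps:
Y(f) = ⅕
X = 16/5 (X = 3 + ⅕ = 16/5 ≈ 3.2000)
Q(m) = 4*m/5 (Q(m) = -(-2*m)*16/(8*5) = -(-4)*m/5 = 4*m/5)
Q(1) + 346 = (⅘)*1 + 346 = ⅘ + 346 = 1734/5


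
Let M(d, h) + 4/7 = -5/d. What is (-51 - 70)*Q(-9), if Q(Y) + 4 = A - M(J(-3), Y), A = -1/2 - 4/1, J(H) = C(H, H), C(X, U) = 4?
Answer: 22627/28 ≈ 808.11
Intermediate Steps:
J(H) = 4
M(d, h) = -4/7 - 5/d
A = -9/2 (A = -1*½ - 4*1 = -½ - 4 = -9/2 ≈ -4.5000)
Q(Y) = -187/28 (Q(Y) = -4 + (-9/2 - (-4/7 - 5/4)) = -4 + (-9/2 - 1*(-51/28)) = -4 + (-9/2 + 51/28) = -4 - 75/28 = -187/28)
(-51 - 70)*Q(-9) = (-51 - 70)*(-187/28) = -121*(-187/28) = 22627/28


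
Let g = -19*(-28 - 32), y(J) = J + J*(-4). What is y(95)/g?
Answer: -¼ ≈ -0.25000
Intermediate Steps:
y(J) = -3*J (y(J) = J - 4*J = -3*J)
g = 1140 (g = -19*(-60) = 1140)
y(95)/g = -3*95/1140 = -285*1/1140 = -¼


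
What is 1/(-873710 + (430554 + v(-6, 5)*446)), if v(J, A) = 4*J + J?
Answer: -1/456536 ≈ -2.1904e-6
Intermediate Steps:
v(J, A) = 5*J
1/(-873710 + (430554 + v(-6, 5)*446)) = 1/(-873710 + (430554 + (5*(-6))*446)) = 1/(-873710 + (430554 - 30*446)) = 1/(-873710 + (430554 - 13380)) = 1/(-873710 + 417174) = 1/(-456536) = -1/456536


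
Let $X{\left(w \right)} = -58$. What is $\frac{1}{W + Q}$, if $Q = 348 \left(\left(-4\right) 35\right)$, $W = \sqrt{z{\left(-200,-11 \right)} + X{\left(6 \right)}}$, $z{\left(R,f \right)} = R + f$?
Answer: $- \frac{48720}{2373638669} - \frac{i \sqrt{269}}{2373638669} \approx -2.0525 \cdot 10^{-5} - 6.9097 \cdot 10^{-9} i$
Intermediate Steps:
$W = i \sqrt{269}$ ($W = \sqrt{\left(-200 - 11\right) - 58} = \sqrt{-211 - 58} = \sqrt{-269} = i \sqrt{269} \approx 16.401 i$)
$Q = -48720$ ($Q = 348 \left(-140\right) = -48720$)
$\frac{1}{W + Q} = \frac{1}{i \sqrt{269} - 48720} = \frac{1}{-48720 + i \sqrt{269}}$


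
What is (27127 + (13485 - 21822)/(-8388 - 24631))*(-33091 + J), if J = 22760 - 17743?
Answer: -3592327984500/4717 ≈ -7.6157e+8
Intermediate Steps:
J = 5017
(27127 + (13485 - 21822)/(-8388 - 24631))*(-33091 + J) = (27127 + (13485 - 21822)/(-8388 - 24631))*(-33091 + 5017) = (27127 - 8337/(-33019))*(-28074) = (27127 - 8337*(-1/33019))*(-28074) = (27127 + 1191/4717)*(-28074) = (127959250/4717)*(-28074) = -3592327984500/4717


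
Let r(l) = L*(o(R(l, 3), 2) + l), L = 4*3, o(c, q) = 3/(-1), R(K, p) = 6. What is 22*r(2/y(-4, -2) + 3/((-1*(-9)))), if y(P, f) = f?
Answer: -968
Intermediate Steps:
o(c, q) = -3 (o(c, q) = 3*(-1) = -3)
L = 12
r(l) = -36 + 12*l (r(l) = 12*(-3 + l) = -36 + 12*l)
22*r(2/y(-4, -2) + 3/((-1*(-9)))) = 22*(-36 + 12*(2/(-2) + 3/((-1*(-9))))) = 22*(-36 + 12*(2*(-½) + 3/9)) = 22*(-36 + 12*(-1 + 3*(⅑))) = 22*(-36 + 12*(-1 + ⅓)) = 22*(-36 + 12*(-⅔)) = 22*(-36 - 8) = 22*(-44) = -968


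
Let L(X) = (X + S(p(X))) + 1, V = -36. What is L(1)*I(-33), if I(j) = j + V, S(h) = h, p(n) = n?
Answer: -207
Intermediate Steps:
I(j) = -36 + j (I(j) = j - 36 = -36 + j)
L(X) = 1 + 2*X (L(X) = (X + X) + 1 = 2*X + 1 = 1 + 2*X)
L(1)*I(-33) = (1 + 2*1)*(-36 - 33) = (1 + 2)*(-69) = 3*(-69) = -207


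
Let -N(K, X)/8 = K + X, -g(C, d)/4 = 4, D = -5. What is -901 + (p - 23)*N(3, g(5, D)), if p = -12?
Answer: -4541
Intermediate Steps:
g(C, d) = -16 (g(C, d) = -4*4 = -16)
N(K, X) = -8*K - 8*X (N(K, X) = -8*(K + X) = -8*K - 8*X)
-901 + (p - 23)*N(3, g(5, D)) = -901 + (-12 - 23)*(-8*3 - 8*(-16)) = -901 - 35*(-24 + 128) = -901 - 35*104 = -901 - 3640 = -4541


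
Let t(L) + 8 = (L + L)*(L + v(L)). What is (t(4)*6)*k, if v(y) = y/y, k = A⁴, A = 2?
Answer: 3072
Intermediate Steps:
k = 16 (k = 2⁴ = 16)
v(y) = 1
t(L) = -8 + 2*L*(1 + L) (t(L) = -8 + (L + L)*(L + 1) = -8 + (2*L)*(1 + L) = -8 + 2*L*(1 + L))
(t(4)*6)*k = ((-8 + 2*4 + 2*4²)*6)*16 = ((-8 + 8 + 2*16)*6)*16 = ((-8 + 8 + 32)*6)*16 = (32*6)*16 = 192*16 = 3072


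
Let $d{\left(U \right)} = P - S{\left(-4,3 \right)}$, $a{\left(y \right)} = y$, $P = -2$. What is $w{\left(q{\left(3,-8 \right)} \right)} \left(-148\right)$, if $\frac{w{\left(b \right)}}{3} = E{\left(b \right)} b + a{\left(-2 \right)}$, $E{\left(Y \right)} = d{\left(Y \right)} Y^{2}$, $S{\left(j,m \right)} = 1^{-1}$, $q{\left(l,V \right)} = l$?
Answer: $36852$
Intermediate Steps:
$S{\left(j,m \right)} = 1$
$d{\left(U \right)} = -3$ ($d{\left(U \right)} = -2 - 1 = -3$)
$E{\left(Y \right)} = - 3 Y^{2}$
$w{\left(b \right)} = -6 - 9 b^{3}$ ($w{\left(b \right)} = 3 \left(- 3 b^{2} b - 2\right) = 3 \left(- 3 b^{3} - 2\right) = 3 \left(-2 - 3 b^{3}\right) = -6 - 9 b^{3}$)
$w{\left(q{\left(3,-8 \right)} \right)} \left(-148\right) = \left(-6 - 9 \cdot 3^{3}\right) \left(-148\right) = \left(-6 - 243\right) \left(-148\right) = \left(-249\right) \left(-148\right) = 36852$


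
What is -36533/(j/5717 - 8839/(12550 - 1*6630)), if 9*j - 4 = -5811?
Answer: 1589716585440/69881501 ≈ 22749.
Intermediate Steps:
j = -5807/9 (j = 4/9 + (⅑)*(-5811) = 4/9 - 1937/3 = -5807/9 ≈ -645.22)
-36533/(j/5717 - 8839/(12550 - 1*6630)) = -36533/(-5807/9/5717 - 8839/(12550 - 1*6630)) = -36533/(-5807/9*1/5717 - 8839/(12550 - 6630)) = -36533/(-5807/51453 - 8839/5920) = -36533/(-489170507/304601760) = -36533*(-304601760/489170507) = 1589716585440/69881501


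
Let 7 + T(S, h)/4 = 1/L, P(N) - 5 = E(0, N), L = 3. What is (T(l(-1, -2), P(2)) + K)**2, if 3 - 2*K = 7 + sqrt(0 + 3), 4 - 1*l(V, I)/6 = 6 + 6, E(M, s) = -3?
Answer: 29611/36 + 86*sqrt(3)/3 ≈ 872.18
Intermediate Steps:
l(V, I) = -48 (l(V, I) = 24 - 6*(6 + 6) = 24 - 6*12 = 24 - 72 = -48)
K = -2 - sqrt(3)/2 (K = 3/2 - (7 + sqrt(0 + 3))/2 = 3/2 - (7 + sqrt(3))/2 = 3/2 + (-7/2 - sqrt(3)/2) = -2 - sqrt(3)/2 ≈ -2.8660)
P(N) = 2 (P(N) = 5 - 3 = 2)
T(S, h) = -80/3 (T(S, h) = -28 + 4/3 = -80/3)
(T(l(-1, -2), P(2)) + K)**2 = (-80/3 + (-2 - sqrt(3)/2))**2 = (-86/3 - sqrt(3)/2)**2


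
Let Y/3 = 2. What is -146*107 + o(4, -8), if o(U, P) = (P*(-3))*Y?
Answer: -15478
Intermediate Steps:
Y = 6 (Y = 3*2 = 6)
o(U, P) = -18*P (o(U, P) = (P*(-3))*6 = -3*P*6 = -18*P)
-146*107 + o(4, -8) = -146*107 - 18*(-8) = -15622 + 144 = -15478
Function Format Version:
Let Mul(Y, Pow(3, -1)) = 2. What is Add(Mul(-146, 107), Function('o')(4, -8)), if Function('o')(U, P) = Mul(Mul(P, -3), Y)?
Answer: -15478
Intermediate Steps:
Y = 6 (Y = Mul(3, 2) = 6)
Function('o')(U, P) = Mul(-18, P) (Function('o')(U, P) = Mul(Mul(P, -3), 6) = Mul(Mul(-3, P), 6) = Mul(-18, P))
Add(Mul(-146, 107), Function('o')(4, -8)) = Add(Mul(-146, 107), Mul(-18, -8)) = Add(-15622, 144) = -15478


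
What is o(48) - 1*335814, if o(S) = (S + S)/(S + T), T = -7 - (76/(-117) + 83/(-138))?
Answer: -76361907858/227395 ≈ -3.3581e+5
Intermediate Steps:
T = -30941/5382 (T = -7 - (76*(-1/117) + 83*(-1/138)) = -7 - (-76/117 - 83/138) = -7 - 1*(-6733/5382) = -7 + 6733/5382 = -30941/5382 ≈ -5.7490)
o(S) = 2*S/(-30941/5382 + S) (o(S) = (S + S)/(S - 30941/5382) = (2*S)/(-30941/5382 + S) = 2*S/(-30941/5382 + S))
o(48) - 1*335814 = 10764*48/(-30941 + 5382*48) - 1*335814 = 10764*48/(-30941 + 258336) - 335814 = 10764*48/227395 - 335814 = 10764*48*(1/227395) - 335814 = 516672/227395 - 335814 = -76361907858/227395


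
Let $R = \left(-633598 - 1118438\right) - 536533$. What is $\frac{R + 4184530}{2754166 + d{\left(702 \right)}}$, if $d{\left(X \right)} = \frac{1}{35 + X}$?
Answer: $\frac{465774419}{676606781} \approx 0.6884$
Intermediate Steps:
$R = -2288569$ ($R = -1752036 - 536533 = -2288569$)
$\frac{R + 4184530}{2754166 + d{\left(702 \right)}} = \frac{-2288569 + 4184530}{2754166 + \frac{1}{35 + 702}} = \frac{1895961}{2754166 + \frac{1}{737}} = \frac{1895961}{\frac{2029820343}{737}} = 1895961 \cdot \frac{737}{2029820343} = \frac{465774419}{676606781}$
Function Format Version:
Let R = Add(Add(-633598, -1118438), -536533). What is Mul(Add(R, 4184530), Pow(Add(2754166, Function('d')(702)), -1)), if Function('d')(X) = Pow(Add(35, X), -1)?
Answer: Rational(465774419, 676606781) ≈ 0.68840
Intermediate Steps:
R = -2288569 (R = Add(-1752036, -536533) = -2288569)
Mul(Add(R, 4184530), Pow(Add(2754166, Function('d')(702)), -1)) = Mul(Add(-2288569, 4184530), Pow(Add(2754166, Pow(Add(35, 702), -1)), -1)) = Mul(1895961, Pow(Add(2754166, Pow(737, -1)), -1)) = Mul(1895961, Pow(Add(2754166, Rational(1, 737)), -1)) = Mul(1895961, Pow(Rational(2029820343, 737), -1)) = Mul(1895961, Rational(737, 2029820343)) = Rational(465774419, 676606781)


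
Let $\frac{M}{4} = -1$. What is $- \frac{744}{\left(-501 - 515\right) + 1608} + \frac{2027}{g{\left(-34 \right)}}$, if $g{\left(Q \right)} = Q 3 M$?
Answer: $\frac{56027}{15096} \approx 3.7114$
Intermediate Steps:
$M = -4$ ($M = 4 \left(-1\right) = -4$)
$g{\left(Q \right)} = - 12 Q$ ($g{\left(Q \right)} = Q 3 \left(-4\right) = 3 Q \left(-4\right) = - 12 Q$)
$- \frac{744}{\left(-501 - 515\right) + 1608} + \frac{2027}{g{\left(-34 \right)}} = - \frac{744}{\left(-501 - 515\right) + 1608} + \frac{2027}{\left(-12\right) \left(-34\right)} = - \frac{744}{-1016 + 1608} + \frac{2027}{408} = - \frac{744}{592} + 2027 \cdot \frac{1}{408} = \left(-744\right) \frac{1}{592} + \frac{2027}{408} = - \frac{93}{74} + \frac{2027}{408} = \frac{56027}{15096}$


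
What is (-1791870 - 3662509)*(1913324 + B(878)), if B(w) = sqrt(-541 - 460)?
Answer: -10435994245796 - 5454379*I*sqrt(1001) ≈ -1.0436e+13 - 1.7257e+8*I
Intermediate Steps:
B(w) = I*sqrt(1001) (B(w) = sqrt(-1001) = I*sqrt(1001))
(-1791870 - 3662509)*(1913324 + B(878)) = (-1791870 - 3662509)*(1913324 + I*sqrt(1001)) = -5454379*(1913324 + I*sqrt(1001)) = -10435994245796 - 5454379*I*sqrt(1001)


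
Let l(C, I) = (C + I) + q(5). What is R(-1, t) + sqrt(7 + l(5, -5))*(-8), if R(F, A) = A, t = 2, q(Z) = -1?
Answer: 2 - 8*sqrt(6) ≈ -17.596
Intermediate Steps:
l(C, I) = -1 + C + I (l(C, I) = (C + I) - 1 = -1 + C + I)
R(-1, t) + sqrt(7 + l(5, -5))*(-8) = 2 + sqrt(7 + (-1 + 5 - 5))*(-8) = 2 + sqrt(7 - 1)*(-8) = 2 + sqrt(6)*(-8) = 2 - 8*sqrt(6)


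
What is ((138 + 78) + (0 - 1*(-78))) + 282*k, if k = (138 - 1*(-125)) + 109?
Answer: 105198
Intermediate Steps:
k = 372 (k = (138 + 125) + 109 = 263 + 109 = 372)
((138 + 78) + (0 - 1*(-78))) + 282*k = ((138 + 78) + (0 - 1*(-78))) + 282*372 = (216 + (0 + 78)) + 104904 = (216 + 78) + 104904 = 294 + 104904 = 105198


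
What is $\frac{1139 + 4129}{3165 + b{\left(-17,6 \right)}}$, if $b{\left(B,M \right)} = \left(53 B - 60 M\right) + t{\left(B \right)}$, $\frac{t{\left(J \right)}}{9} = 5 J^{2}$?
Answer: $\frac{5268}{14909} \approx 0.35334$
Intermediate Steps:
$t{\left(J \right)} = 45 J^{2}$ ($t{\left(J \right)} = 9 \cdot 5 J^{2} = 45 J^{2}$)
$b{\left(B,M \right)} = - 60 M + 45 B^{2} + 53 B$ ($b{\left(B,M \right)} = \left(53 B - 60 M\right) + 45 B^{2} = \left(- 60 M + 53 B\right) + 45 B^{2} = - 60 M + 45 B^{2} + 53 B$)
$\frac{1139 + 4129}{3165 + b{\left(-17,6 \right)}} = \frac{1139 + 4129}{3165 + \left(\left(-60\right) 6 + 45 \left(-17\right)^{2} + 53 \left(-17\right)\right)} = \frac{5268}{3165 - -11744} = \frac{5268}{3165 + 11744} = \frac{5268}{14909}$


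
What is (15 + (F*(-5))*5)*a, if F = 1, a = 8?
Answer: -80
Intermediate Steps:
(15 + (F*(-5))*5)*a = (15 + (1*(-5))*5)*8 = (15 - 5*5)*8 = (15 - 25)*8 = -10*8 = -80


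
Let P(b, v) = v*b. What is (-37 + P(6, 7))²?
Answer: 25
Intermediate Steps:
P(b, v) = b*v
(-37 + P(6, 7))² = (-37 + 6*7)² = (-37 + 42)² = 5² = 25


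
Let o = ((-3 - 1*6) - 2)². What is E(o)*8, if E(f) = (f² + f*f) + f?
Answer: 235224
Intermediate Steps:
o = 121 (o = ((-3 - 6) - 2)² = (-9 - 2)² = (-11)² = 121)
E(f) = f + 2*f² (E(f) = (f² + f²) + f = 2*f² + f = f + 2*f²)
E(o)*8 = (121*(1 + 2*121))*8 = (121*(1 + 242))*8 = (121*243)*8 = 29403*8 = 235224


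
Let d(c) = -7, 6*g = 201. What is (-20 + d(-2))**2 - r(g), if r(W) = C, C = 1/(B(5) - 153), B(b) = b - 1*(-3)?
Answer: 105706/145 ≈ 729.01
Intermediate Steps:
g = 67/2 (g = (1/6)*201 = 67/2 ≈ 33.500)
B(b) = 3 + b (B(b) = b + 3 = 3 + b)
C = -1/145 (C = 1/((3 + 5) - 153) = 1/(8 - 153) = 1/(-145) = -1/145 ≈ -0.0068966)
r(W) = -1/145
(-20 + d(-2))**2 - r(g) = (-20 - 7)**2 - 1*(-1/145) = (-27)**2 + 1/145 = 729 + 1/145 = 105706/145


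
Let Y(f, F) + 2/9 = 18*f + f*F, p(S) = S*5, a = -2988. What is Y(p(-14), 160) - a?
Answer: -85250/9 ≈ -9472.2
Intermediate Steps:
p(S) = 5*S
Y(f, F) = -2/9 + 18*f + F*f (Y(f, F) = -2/9 + (18*f + f*F) = -2/9 + (18*f + F*f) = -2/9 + 18*f + F*f)
Y(p(-14), 160) - a = (-2/9 + 18*(5*(-14)) + 160*(5*(-14))) - 1*(-2988) = (-2/9 + 18*(-70) + 160*(-70)) + 2988 = (-2/9 - 1260 - 11200) + 2988 = -112142/9 + 2988 = -85250/9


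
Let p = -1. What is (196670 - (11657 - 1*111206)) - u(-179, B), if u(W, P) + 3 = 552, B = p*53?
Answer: 295670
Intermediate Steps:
B = -53 (B = -1*53 = -53)
u(W, P) = 549 (u(W, P) = -3 + 552 = 549)
(196670 - (11657 - 1*111206)) - u(-179, B) = (196670 - (11657 - 1*111206)) - 1*549 = (196670 - (11657 - 111206)) - 549 = (196670 - 1*(-99549)) - 549 = (196670 + 99549) - 549 = 296219 - 549 = 295670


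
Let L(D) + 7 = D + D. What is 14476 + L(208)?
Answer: 14885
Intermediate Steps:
L(D) = -7 + 2*D (L(D) = -7 + (D + D) = -7 + 2*D)
14476 + L(208) = 14476 + (-7 + 2*208) = 14476 + (-7 + 416) = 14476 + 409 = 14885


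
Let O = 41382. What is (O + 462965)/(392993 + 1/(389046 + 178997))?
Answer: 286490782921/223236922700 ≈ 1.2833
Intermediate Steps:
(O + 462965)/(392993 + 1/(389046 + 178997)) = (41382 + 462965)/(392993 + 1/(389046 + 178997)) = 504347/(392993 + 1/568043) = 504347/(223236922700/568043) = 504347*(568043/223236922700) = 286490782921/223236922700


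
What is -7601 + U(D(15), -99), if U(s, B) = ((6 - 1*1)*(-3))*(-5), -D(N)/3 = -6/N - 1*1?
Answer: -7526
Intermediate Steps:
D(N) = 3 + 18/N (D(N) = -3*(-6/N - 1*1) = -3*(-6/N - 1) = -3*(-1 - 6/N) = 3 + 18/N)
U(s, B) = 75 (U(s, B) = ((6 - 1)*(-3))*(-5) = (5*(-3))*(-5) = -15*(-5) = 75)
-7601 + U(D(15), -99) = -7601 + 75 = -7526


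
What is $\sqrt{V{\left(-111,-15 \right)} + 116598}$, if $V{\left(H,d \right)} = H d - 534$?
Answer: $3 \sqrt{13081} \approx 343.12$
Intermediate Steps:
$V{\left(H,d \right)} = -534 + H d$
$\sqrt{V{\left(-111,-15 \right)} + 116598} = \sqrt{\left(-534 - -1665\right) + 116598} = \sqrt{\left(-534 + 1665\right) + 116598} = \sqrt{1131 + 116598} = \sqrt{117729} = 3 \sqrt{13081}$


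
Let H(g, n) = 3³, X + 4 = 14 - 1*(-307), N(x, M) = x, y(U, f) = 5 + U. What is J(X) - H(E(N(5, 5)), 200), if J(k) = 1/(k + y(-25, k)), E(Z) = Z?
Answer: -8018/297 ≈ -26.997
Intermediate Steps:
X = 317 (X = -4 + (14 - 1*(-307)) = -4 + (14 + 307) = -4 + 321 = 317)
H(g, n) = 27
J(k) = 1/(-20 + k) (J(k) = 1/(k + (5 - 25)) = 1/(k - 20) = 1/(-20 + k))
J(X) - H(E(N(5, 5)), 200) = 1/(-20 + 317) - 1*27 = 1/297 - 27 = -8018/297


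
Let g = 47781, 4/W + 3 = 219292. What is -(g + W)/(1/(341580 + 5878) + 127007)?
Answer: -3640612010663554/9677135461214823 ≈ -0.37621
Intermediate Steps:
W = 4/219289 (W = 4/(-3 + 219292) = 4/219289 ≈ 1.8241e-5)
-(g + W)/(1/(341580 + 5878) + 127007) = -(47781 + 4/219289)/(1/(341580 + 5878) + 127007) = -10477847713/(219289*(1/347458 + 127007)) = -10477847713/(219289*44129598207/347458) = -10477847713*347458/(219289*44129598207) = -1*3640612010663554/9677135461214823 = -3640612010663554/9677135461214823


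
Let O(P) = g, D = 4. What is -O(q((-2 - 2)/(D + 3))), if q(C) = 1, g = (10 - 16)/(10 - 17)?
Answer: -6/7 ≈ -0.85714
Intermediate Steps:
g = 6/7 (g = -6/(-7) = -6*(-⅐) = 6/7 ≈ 0.85714)
O(P) = 6/7
-O(q((-2 - 2)/(D + 3))) = -1*6/7 = -6/7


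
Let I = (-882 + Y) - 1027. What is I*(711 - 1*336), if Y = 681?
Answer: -460500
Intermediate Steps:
I = -1228 (I = (-882 + 681) - 1027 = -201 - 1027 = -1228)
I*(711 - 1*336) = -1228*(711 - 1*336) = -1228*(711 - 336) = -1228*375 = -460500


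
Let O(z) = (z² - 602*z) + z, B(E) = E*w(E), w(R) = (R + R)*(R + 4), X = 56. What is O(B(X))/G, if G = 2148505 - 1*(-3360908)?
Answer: 961840640/37479 ≈ 25663.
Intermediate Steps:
w(R) = 2*R*(4 + R) (w(R) = (2*R)*(4 + R) = 2*R*(4 + R))
B(E) = 2*E²*(4 + E) (B(E) = E*(2*E*(4 + E)) = 2*E²*(4 + E))
O(z) = z² - 601*z
G = 5509413 (G = 2148505 + 3360908 = 5509413)
O(B(X))/G = ((2*56²*(4 + 56))*(-601 + 2*56²*(4 + 56)))/5509413 = ((2*3136*60)*(-601 + 2*3136*60))*(1/5509413) = (376320*(-601 + 376320))*(1/5509413) = (376320*375719)*(1/5509413) = 141390574080*(1/5509413) = 961840640/37479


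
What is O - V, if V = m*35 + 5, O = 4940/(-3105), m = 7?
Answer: -156238/621 ≈ -251.59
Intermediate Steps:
O = -988/621 (O = 4940*(-1/3105) = -988/621 ≈ -1.5910)
V = 250 (V = 7*35 + 5 = 245 + 5 = 250)
O - V = -988/621 - 1*250 = -988/621 - 250 = -156238/621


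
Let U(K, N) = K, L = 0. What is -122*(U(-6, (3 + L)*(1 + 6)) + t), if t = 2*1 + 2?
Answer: 244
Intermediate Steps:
t = 4 (t = 2 + 2 = 4)
-122*(U(-6, (3 + L)*(1 + 6)) + t) = -122*(-6 + 4) = -122*(-2) = 244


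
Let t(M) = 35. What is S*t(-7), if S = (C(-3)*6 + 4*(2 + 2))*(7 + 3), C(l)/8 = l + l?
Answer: -95200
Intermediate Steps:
C(l) = 16*l (C(l) = 8*(l + l) = 8*(2*l) = 16*l)
S = -2720 (S = ((16*(-3))*6 + 4*(2 + 2))*(7 + 3) = (-48*6 + 4*4)*10 = (-288 + 16)*10 = -272*10 = -2720)
S*t(-7) = -2720*35 = -95200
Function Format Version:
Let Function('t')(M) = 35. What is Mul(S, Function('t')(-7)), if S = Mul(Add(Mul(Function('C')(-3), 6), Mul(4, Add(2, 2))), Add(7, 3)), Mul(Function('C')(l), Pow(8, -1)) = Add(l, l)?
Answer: -95200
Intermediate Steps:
Function('C')(l) = Mul(16, l) (Function('C')(l) = Mul(8, Add(l, l)) = Mul(8, Mul(2, l)) = Mul(16, l))
S = -2720 (S = Mul(Add(Mul(Mul(16, -3), 6), Mul(4, Add(2, 2))), Add(7, 3)) = Mul(Add(Mul(-48, 6), Mul(4, 4)), 10) = Mul(Add(-288, 16), 10) = Mul(-272, 10) = -2720)
Mul(S, Function('t')(-7)) = Mul(-2720, 35) = -95200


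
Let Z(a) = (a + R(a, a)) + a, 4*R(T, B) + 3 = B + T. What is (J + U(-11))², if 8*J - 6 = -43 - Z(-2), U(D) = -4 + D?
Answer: 366025/1024 ≈ 357.45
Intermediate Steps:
R(T, B) = -¾ + B/4 + T/4 (R(T, B) = -¾ + (B + T)/4 = -¾ + (B/4 + T/4) = -¾ + B/4 + T/4)
Z(a) = -¾ + 5*a/2 (Z(a) = (a + (-¾ + a/4 + a/4)) + a = (a + (-¾ + a/2)) + a = (-¾ + 3*a/2) + a = -¾ + 5*a/2)
J = -125/32 (J = ¾ + (-43 - (-¾ + (5/2)*(-2)))/8 = ¾ + (-43 - (-¾ - 5))/8 = ¾ + (-43 - 1*(-23/4))/8 = ¾ + (-43 + 23/4)/8 = ¾ + (⅛)*(-149/4) = ¾ - 149/32 = -125/32 ≈ -3.9063)
(J + U(-11))² = (-125/32 + (-4 - 11))² = (-125/32 - 15)² = (-605/32)² = 366025/1024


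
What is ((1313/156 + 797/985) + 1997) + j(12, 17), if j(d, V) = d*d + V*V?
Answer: 28831649/11820 ≈ 2439.2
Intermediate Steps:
j(d, V) = V² + d² (j(d, V) = d² + V² = V² + d²)
((1313/156 + 797/985) + 1997) + j(12, 17) = ((1313/156 + 797/985) + 1997) + (17² + 12²) = ((1313*(1/156) + 797*(1/985)) + 1997) + (289 + 144) = ((101/12 + 797/985) + 1997) + 433 = (109049/11820 + 1997) + 433 = 23713589/11820 + 433 = 28831649/11820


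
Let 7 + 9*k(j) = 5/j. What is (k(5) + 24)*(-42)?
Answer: -980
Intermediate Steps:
k(j) = -7/9 + 5/(9*j) (k(j) = -7/9 + (5/j)/9 = -7/9 + 5/(9*j))
(k(5) + 24)*(-42) = ((⅑)*(5 - 7*5)/5 + 24)*(-42) = ((⅑)*(⅕)*(5 - 35) + 24)*(-42) = ((⅑)*(⅕)*(-30) + 24)*(-42) = (-⅔ + 24)*(-42) = (70/3)*(-42) = -980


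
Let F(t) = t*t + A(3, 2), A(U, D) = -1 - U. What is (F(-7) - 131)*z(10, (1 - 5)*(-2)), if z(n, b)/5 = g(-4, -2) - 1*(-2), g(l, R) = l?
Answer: 860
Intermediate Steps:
F(t) = -4 + t² (F(t) = t*t + (-1 - 1*3) = t² + (-1 - 3) = t² - 4 = -4 + t²)
z(n, b) = -10 (z(n, b) = 5*(-4 - 1*(-2)) = 5*(-4 + 2) = 5*(-2) = -10)
(F(-7) - 131)*z(10, (1 - 5)*(-2)) = ((-4 + (-7)²) - 131)*(-10) = ((-4 + 49) - 131)*(-10) = (45 - 131)*(-10) = -86*(-10) = 860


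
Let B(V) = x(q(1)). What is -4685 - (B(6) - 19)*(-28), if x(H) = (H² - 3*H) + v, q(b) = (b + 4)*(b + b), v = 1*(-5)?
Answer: -3397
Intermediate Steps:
v = -5
q(b) = 2*b*(4 + b) (q(b) = (4 + b)*(2*b) = 2*b*(4 + b))
x(H) = -5 + H² - 3*H (x(H) = (H² - 3*H) - 5 = -5 + H² - 3*H)
B(V) = 65 (B(V) = -5 + (2*1*(4 + 1))² - 6*(4 + 1) = -5 + (2*1*5)² - 6*5 = -5 + 10² - 3*10 = -5 + 100 - 30 = 65)
-4685 - (B(6) - 19)*(-28) = -4685 - (65 - 19)*(-28) = -4685 - 46*(-28) = -4685 - 1*(-1288) = -4685 + 1288 = -3397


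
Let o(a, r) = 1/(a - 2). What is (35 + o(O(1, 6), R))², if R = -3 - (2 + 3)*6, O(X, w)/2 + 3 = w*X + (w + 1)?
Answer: 398161/324 ≈ 1228.9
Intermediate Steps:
O(X, w) = -4 + 2*w + 2*X*w (O(X, w) = -6 + 2*(w*X + (w + 1)) = -6 + 2*(X*w + (1 + w)) = -6 + 2*(1 + w + X*w) = -6 + (2 + 2*w + 2*X*w) = -4 + 2*w + 2*X*w)
R = -33 (R = -3 - 5*6 = -3 - 1*30 = -3 - 30 = -33)
o(a, r) = 1/(-2 + a)
(35 + o(O(1, 6), R))² = (35 + 1/(-2 + (-4 + 2*6 + 2*1*6)))² = (35 + 1/(-2 + (-4 + 12 + 12)))² = (35 + 1/(-2 + 20))² = (35 + 1/18)² = (631/18)² = 398161/324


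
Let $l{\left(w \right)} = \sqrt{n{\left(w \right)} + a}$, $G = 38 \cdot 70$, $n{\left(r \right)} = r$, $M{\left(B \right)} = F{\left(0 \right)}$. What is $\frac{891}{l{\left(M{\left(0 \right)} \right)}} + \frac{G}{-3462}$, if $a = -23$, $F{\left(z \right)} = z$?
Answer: $- \frac{1330}{1731} - \frac{891 i \sqrt{23}}{23} \approx -0.76834 - 185.79 i$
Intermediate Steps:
$M{\left(B \right)} = 0$
$G = 2660$
$l{\left(w \right)} = \sqrt{-23 + w}$ ($l{\left(w \right)} = \sqrt{w - 23} = \sqrt{-23 + w}$)
$\frac{891}{l{\left(M{\left(0 \right)} \right)}} + \frac{G}{-3462} = \frac{891}{\sqrt{-23 + 0}} + \frac{2660}{-3462} = \frac{891}{\sqrt{-23}} + 2660 \left(- \frac{1}{3462}\right) = \frac{891}{i \sqrt{23}} - \frac{1330}{1731} = 891 \left(- \frac{i \sqrt{23}}{23}\right) - \frac{1330}{1731} = - \frac{891 i \sqrt{23}}{23} - \frac{1330}{1731} = - \frac{1330}{1731} - \frac{891 i \sqrt{23}}{23}$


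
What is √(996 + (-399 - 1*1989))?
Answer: 4*I*√87 ≈ 37.31*I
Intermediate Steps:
√(996 + (-399 - 1*1989)) = √(996 + (-399 - 1989)) = √(996 - 2388) = √(-1392) = 4*I*√87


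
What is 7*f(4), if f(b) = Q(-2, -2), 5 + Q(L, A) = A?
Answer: -49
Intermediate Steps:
Q(L, A) = -5 + A
f(b) = -7 (f(b) = -5 - 2 = -7)
7*f(4) = 7*(-7) = -49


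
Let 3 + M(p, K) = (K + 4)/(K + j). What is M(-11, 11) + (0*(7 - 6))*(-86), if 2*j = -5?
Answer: -21/17 ≈ -1.2353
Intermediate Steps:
j = -5/2 (j = (1/2)*(-5) = -5/2 ≈ -2.5000)
M(p, K) = -3 + (4 + K)/(-5/2 + K) (M(p, K) = -3 + (K + 4)/(K - 5/2) = -3 + (4 + K)/(-5/2 + K))
M(-11, 11) + (0*(7 - 6))*(-86) = (23 - 4*11)/(-5 + 2*11) + (0*(7 - 6))*(-86) = (23 - 44)/(-5 + 22) + (0*1)*(-86) = -21/17 + 0*(-86) = (1/17)*(-21) + 0 = -21/17 + 0 = -21/17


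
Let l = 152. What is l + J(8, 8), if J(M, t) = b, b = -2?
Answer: 150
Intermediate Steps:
J(M, t) = -2
l + J(8, 8) = 152 - 2 = 150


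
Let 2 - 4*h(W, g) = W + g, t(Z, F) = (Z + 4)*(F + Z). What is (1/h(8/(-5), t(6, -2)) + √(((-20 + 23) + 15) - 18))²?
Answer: 100/8281 ≈ 0.012076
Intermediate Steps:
t(Z, F) = (4 + Z)*(F + Z)
h(W, g) = ½ - W/4 - g/4 (h(W, g) = ½ - (W + g)/4 = ½ + (-W/4 - g/4) = ½ - W/4 - g/4)
(1/h(8/(-5), t(6, -2)) + √(((-20 + 23) + 15) - 18))² = (1/(½ - 2/(-5) - (6² + 4*(-2) + 4*6 - 2*6)/4) + √(((-20 + 23) + 15) - 18))² = (1/(½ - 2*(-1)/5 - (36 - 8 + 24 - 12)/4) + √((3 + 15) - 18))² = (1/(½ - ¼*(-8/5) - ¼*40) + √(18 - 18))² = (1/(½ + ⅖ - 10) + √0)² = (1/(-91/10) + 0)² = (-10/91 + 0)² = (-10/91)² = 100/8281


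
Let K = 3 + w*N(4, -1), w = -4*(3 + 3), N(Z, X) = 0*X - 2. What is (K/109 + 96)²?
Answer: 110565225/11881 ≈ 9306.0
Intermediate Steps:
N(Z, X) = -2 (N(Z, X) = 0 - 2 = -2)
w = -24 (w = -4*6 = -24)
K = 51 (K = 3 - 24*(-2) = 3 + 48 = 51)
(K/109 + 96)² = (51/109 + 96)² = (10515/109)² = 110565225/11881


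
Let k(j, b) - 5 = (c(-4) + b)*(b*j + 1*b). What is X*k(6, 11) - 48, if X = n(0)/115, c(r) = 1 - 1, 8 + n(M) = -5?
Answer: -16596/115 ≈ -144.31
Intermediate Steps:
n(M) = -13 (n(M) = -8 - 5 = -13)
c(r) = 0
k(j, b) = 5 + b*(b + b*j) (k(j, b) = 5 + (0 + b)*(b*j + 1*b) = 5 + b*(b*j + b) = 5 + b*(b + b*j))
X = -13/115 ≈ -0.11304
X*k(6, 11) - 48 = -13*(5 + 11**2 + 6*11**2)/115 - 48 = -13*(5 + 121 + 6*121)/115 - 48 = -13*(5 + 121 + 726)/115 - 48 = -13/115*852 - 48 = -11076/115 - 48 = -16596/115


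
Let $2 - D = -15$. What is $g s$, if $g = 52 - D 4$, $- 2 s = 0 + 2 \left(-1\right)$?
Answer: $-16$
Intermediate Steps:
$D = 17$ ($D = 2 - -15 = 2 + 15 = 17$)
$s = 1$ ($s = - \frac{0 + 2 \left(-1\right)}{2} = - \frac{0 - 2}{2} = \left(- \frac{1}{2}\right) \left(-2\right) = 1$)
$g = -16$ ($g = 52 - 17 \cdot 4 = 52 - 68 = -16$)
$g s = \left(-16\right) 1 = -16$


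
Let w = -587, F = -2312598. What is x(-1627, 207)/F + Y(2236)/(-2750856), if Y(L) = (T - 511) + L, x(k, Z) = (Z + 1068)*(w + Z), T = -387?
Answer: 36935985441/176711780108 ≈ 0.20902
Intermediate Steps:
x(k, Z) = (-587 + Z)*(1068 + Z) (x(k, Z) = (Z + 1068)*(-587 + Z) = (1068 + Z)*(-587 + Z) = (-587 + Z)*(1068 + Z))
Y(L) = -898 + L (Y(L) = (-387 - 511) + L = -898 + L)
x(-1627, 207)/F + Y(2236)/(-2750856) = (-626916 + 207**2 + 481*207)/(-2312598) + (-898 + 2236)/(-2750856) = (-626916 + 42849 + 99567)*(-1/2312598) + 1338*(-1/2750856) = -484500*(-1/2312598) - 223/458476 = 80750/385433 - 223/458476 = 36935985441/176711780108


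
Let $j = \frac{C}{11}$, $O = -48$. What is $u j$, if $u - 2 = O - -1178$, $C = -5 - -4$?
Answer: $- \frac{1132}{11} \approx -102.91$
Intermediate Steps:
$C = -1$ ($C = -5 + 4 = -1$)
$u = 1132$ ($u = 2 - -1130 = 2 + \left(-48 + 1178\right) = 2 + 1130 = 1132$)
$j = - \frac{1}{11} \approx -0.090909$
$u j = 1132 \left(- \frac{1}{11}\right) = - \frac{1132}{11}$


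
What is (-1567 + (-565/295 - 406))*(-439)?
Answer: 51152280/59 ≈ 8.6699e+5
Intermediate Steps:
(-1567 + (-565/295 - 406))*(-439) = (-1567 + (-565*1/295 - 406))*(-439) = (-1567 + (-113/59 - 406))*(-439) = (-1567 - 24067/59)*(-439) = -116520/59*(-439) = 51152280/59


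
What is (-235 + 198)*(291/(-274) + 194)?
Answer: -1956005/274 ≈ -7138.7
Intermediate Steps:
(-235 + 198)*(291/(-274) + 194) = -37*(291*(-1/274) + 194) = -37*(-291/274 + 194) = -37*52865/274 = -1956005/274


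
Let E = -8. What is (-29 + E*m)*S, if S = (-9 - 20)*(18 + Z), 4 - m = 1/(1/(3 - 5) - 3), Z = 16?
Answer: 436798/7 ≈ 62400.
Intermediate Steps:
m = 30/7 (m = 4 - 1/(1/(3 - 5) - 3) = 4 - 1/(1/(-2) - 3) = 4 - 1/(-½ - 3) = 4 - 1/(-7/2) = 4 - 1*(-2/7) = 4 + 2/7 = 30/7 ≈ 4.2857)
S = -986 (S = (-9 - 20)*(18 + 16) = -29*34 = -986)
(-29 + E*m)*S = (-29 - 8*30/7)*(-986) = (-29 - 240/7)*(-986) = -443/7*(-986) = 436798/7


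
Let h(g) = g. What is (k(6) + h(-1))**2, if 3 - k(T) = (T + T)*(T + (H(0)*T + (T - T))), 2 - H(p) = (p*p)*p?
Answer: 45796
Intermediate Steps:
H(p) = 2 - p**3 (H(p) = 2 - p*p*p = 2 - p**2*p = 2 - p**3)
k(T) = 3 - 6*T**2 (k(T) = 3 - (T + T)*(T + ((2 - 1*0**3)*T + (T - T))) = 3 - 2*T*(T + ((2 - 1*0)*T + 0)) = 3 - 2*T*(T + ((2 + 0)*T + 0)) = 3 - 2*T*(T + (2*T + 0)) = 3 - 2*T*(T + 2*T) = 3 - 2*T*3*T = 3 - 6*T**2)
(k(6) + h(-1))**2 = ((3 - 6*6**2) - 1)**2 = ((3 - 6*36) - 1)**2 = ((3 - 216) - 1)**2 = (-213 - 1)**2 = (-214)**2 = 45796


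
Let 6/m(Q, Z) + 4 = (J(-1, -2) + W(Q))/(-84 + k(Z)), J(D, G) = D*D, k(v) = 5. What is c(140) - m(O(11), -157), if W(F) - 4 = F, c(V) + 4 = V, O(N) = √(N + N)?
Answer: 14162738/103019 - 474*√22/103019 ≈ 137.46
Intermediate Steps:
O(N) = √2*√N (O(N) = √(2*N) = √2*√N)
c(V) = -4 + V
J(D, G) = D²
W(F) = 4 + F
m(Q, Z) = 6/(-321/79 - Q/79) (m(Q, Z) = 6/(-4 + ((-1)² + (4 + Q))/(-84 + 5)) = 6/(-4 + (1 + (4 + Q))/(-79)) = 6/(-4 + (5 + Q)*(-1/79)) = 6/(-4 + (-5/79 - Q/79)) = 6/(-321/79 - Q/79))
c(140) - m(O(11), -157) = (-4 + 140) - (-474)/(321 + √2*√11) = 136 - (-474)/(321 + √22) = 136 + 474/(321 + √22)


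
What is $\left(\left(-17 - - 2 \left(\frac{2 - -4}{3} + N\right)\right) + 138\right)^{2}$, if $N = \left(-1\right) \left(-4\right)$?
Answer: $17689$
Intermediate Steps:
$N = 4$
$\left(\left(-17 - - 2 \left(\frac{2 - -4}{3} + N\right)\right) + 138\right)^{2} = \left(\left(-17 - - 2 \left(\frac{2 - -4}{3} + 4\right)\right) + 138\right)^{2} = \left(\left(-17 - - 2 \left(\left(2 + 4\right) \frac{1}{3} + 4\right)\right) + 138\right)^{2} = \left(\left(-17 - - 2 \left(6 \cdot \frac{1}{3} + 4\right)\right) + 138\right)^{2} = \left(\left(-17 - - 2 \left(2 + 4\right)\right) + 138\right)^{2} = \left(\left(-17 - \left(-2\right) 6\right) + 138\right)^{2} = \left(\left(-17 - -12\right) + 138\right)^{2} = \left(\left(-17 + 12\right) + 138\right)^{2} = \left(-5 + 138\right)^{2} = 133^{2} = 17689$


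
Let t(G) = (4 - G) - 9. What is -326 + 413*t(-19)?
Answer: 5456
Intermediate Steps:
t(G) = -5 - G
-326 + 413*t(-19) = -326 + 413*(-5 - 1*(-19)) = -326 + 413*(-5 + 19) = -326 + 413*14 = -326 + 5782 = 5456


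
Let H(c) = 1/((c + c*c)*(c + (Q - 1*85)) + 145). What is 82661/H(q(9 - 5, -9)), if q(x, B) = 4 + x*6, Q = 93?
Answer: 2428332197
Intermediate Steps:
q(x, B) = 4 + 6*x
H(c) = 1/(145 + (8 + c)*(c + c²)) (H(c) = 1/((c + c*c)*(c + (93 - 1*85)) + 145) = 1/((c + c²)*(c + (93 - 85)) + 145) = 1/((c + c²)*(c + 8) + 145) = 1/((c + c²)*(8 + c) + 145) = 1/((8 + c)*(c + c²) + 145) = 1/(145 + (8 + c)*(c + c²)))
82661/H(q(9 - 5, -9)) = 82661/(1/(145 + (4 + 6*(9 - 5))³ + 8*(4 + 6*(9 - 5)) + 9*(4 + 6*(9 - 5))²)) = 82661/(1/(145 + (4 + 6*4)³ + 8*(4 + 6*4) + 9*(4 + 6*4)²)) = 82661/(1/(145 + (4 + 24)³ + 8*(4 + 24) + 9*(4 + 24)²)) = 82661/(1/(145 + 28³ + 8*28 + 9*28²)) = 82661/(1/(145 + 21952 + 224 + 9*784)) = 82661/(1/(145 + 21952 + 224 + 7056)) = 82661/(1/29377) = 82661*29377 = 2428332197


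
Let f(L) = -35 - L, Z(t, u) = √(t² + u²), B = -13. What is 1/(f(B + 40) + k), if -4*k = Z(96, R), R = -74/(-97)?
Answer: -2333432/122993079 + 194*√21679705/122993079 ≈ -0.011628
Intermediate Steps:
R = 74/97 (R = -74*(-1/97) = 74/97 ≈ 0.76289)
k = -√21679705/194 (k = -√(96² + (74/97)²)/4 = -√(9216 + 5476/9409)/4 = -√21679705/194 ≈ -24.001)
1/(f(B + 40) + k) = 1/((-35 - (-13 + 40)) - √21679705/194) = 1/((-35 - 1*27) - √21679705/194) = 1/((-35 - 27) - √21679705/194) = 1/(-62 - √21679705/194)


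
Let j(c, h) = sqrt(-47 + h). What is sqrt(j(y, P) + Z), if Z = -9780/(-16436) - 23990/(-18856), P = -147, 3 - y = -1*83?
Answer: sqrt(700596098289395 + 375190159270276*I*sqrt(194))/19369826 ≈ 2.8214 + 2.4684*I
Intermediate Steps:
y = 86 (y = 3 - (-1)*83 = 3 - 1*(-83) = 3 + 83 = 86)
Z = 72338915/38739652 (Z = -9780*(-1/16436) - 23990*(-1/18856) = 2445/4109 + 11995/9428 = 72338915/38739652 ≈ 1.8673)
sqrt(j(y, P) + Z) = sqrt(sqrt(-47 - 147) + 72338915/38739652) = sqrt(sqrt(-194) + 72338915/38739652) = sqrt(I*sqrt(194) + 72338915/38739652) = sqrt(72338915/38739652 + I*sqrt(194))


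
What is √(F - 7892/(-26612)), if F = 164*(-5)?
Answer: 9*I*√447926531/6653 ≈ 28.63*I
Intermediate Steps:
F = -820
√(F - 7892/(-26612)) = √(-820 - 7892/(-26612)) = √(-820 - 7892*(-1/26612)) = √(-820 + 1973/6653) = √(-5453487/6653) = 9*I*√447926531/6653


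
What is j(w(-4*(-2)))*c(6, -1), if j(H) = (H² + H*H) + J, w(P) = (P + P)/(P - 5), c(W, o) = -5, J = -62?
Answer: 230/9 ≈ 25.556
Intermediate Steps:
w(P) = 2*P/(-5 + P) (w(P) = (2*P)/(-5 + P) = 2*P/(-5 + P))
j(H) = -62 + 2*H² (j(H) = (H² + H*H) - 62 = (H² + H²) - 62 = 2*H² - 62 = -62 + 2*H²)
j(w(-4*(-2)))*c(6, -1) = (-62 + 2*(2*(-4*(-2))/(-5 - 4*(-2)))²)*(-5) = (-62 + 2*(2*8/(-5 + 8))²)*(-5) = (-62 + 2*(2*8/3)²)*(-5) = (-62 + 2*(2*8*(⅓))²)*(-5) = (-62 + 2*(16/3)²)*(-5) = (-62 + 2*(256/9))*(-5) = (-62 + 512/9)*(-5) = -46/9*(-5) = 230/9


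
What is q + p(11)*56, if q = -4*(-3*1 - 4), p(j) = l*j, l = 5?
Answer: 3108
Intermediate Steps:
p(j) = 5*j
q = 28 (q = -4*(-3 - 4) = -4*(-7) = 28)
q + p(11)*56 = 28 + (5*11)*56 = 28 + 55*56 = 28 + 3080 = 3108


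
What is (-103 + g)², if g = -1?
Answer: 10816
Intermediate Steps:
(-103 + g)² = (-103 - 1)² = (-104)² = 10816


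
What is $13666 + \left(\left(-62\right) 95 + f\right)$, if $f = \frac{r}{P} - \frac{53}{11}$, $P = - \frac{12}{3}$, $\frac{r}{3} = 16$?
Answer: $\frac{85351}{11} \approx 7759.2$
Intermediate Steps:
$r = 48$ ($r = 3 \cdot 16 = 48$)
$P = -4$ ($P = \left(-12\right) \frac{1}{3} = -4$)
$f = - \frac{185}{11}$ ($f = \frac{48}{-4} - \frac{53}{11} = 48 \left(- \frac{1}{4}\right) - \frac{53}{11} = -12 - \frac{53}{11} = - \frac{185}{11} \approx -16.818$)
$13666 + \left(\left(-62\right) 95 + f\right) = 13666 - \frac{64975}{11} = \frac{85351}{11}$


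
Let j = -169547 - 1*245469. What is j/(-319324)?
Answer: 103754/79831 ≈ 1.2997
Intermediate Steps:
j = -415016 (j = -169547 - 245469 = -415016)
j/(-319324) = -415016/(-319324) = -415016*(-1/319324) = 103754/79831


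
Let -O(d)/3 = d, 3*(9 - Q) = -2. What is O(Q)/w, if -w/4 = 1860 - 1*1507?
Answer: 29/1412 ≈ 0.020538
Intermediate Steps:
w = -1412 (w = -4*(1860 - 1*1507) = -4*(1860 - 1507) = -4*353 = -1412)
Q = 29/3 (Q = 9 - ⅓*(-2) = 9 + ⅔ = 29/3 ≈ 9.6667)
O(d) = -3*d
O(Q)/w = -3*29/3/(-1412) = -29*(-1/1412) = 29/1412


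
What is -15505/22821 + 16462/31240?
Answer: -54348449/356464020 ≈ -0.15247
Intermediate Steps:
-15505/22821 + 16462/31240 = -15505*1/22821 + 16462*(1/31240) = -15505/22821 + 8231/15620 = -54348449/356464020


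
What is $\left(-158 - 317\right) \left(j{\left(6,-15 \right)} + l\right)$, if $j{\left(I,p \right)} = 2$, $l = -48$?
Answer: $21850$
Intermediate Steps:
$\left(-158 - 317\right) \left(j{\left(6,-15 \right)} + l\right) = \left(-158 - 317\right) \left(2 - 48\right) = \left(-475\right) \left(-46\right) = 21850$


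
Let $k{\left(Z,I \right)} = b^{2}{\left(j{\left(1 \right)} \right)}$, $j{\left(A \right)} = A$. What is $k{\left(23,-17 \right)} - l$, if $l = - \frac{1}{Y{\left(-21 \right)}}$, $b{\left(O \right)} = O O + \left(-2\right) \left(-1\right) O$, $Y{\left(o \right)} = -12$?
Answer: $\frac{107}{12} \approx 8.9167$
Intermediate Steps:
$b{\left(O \right)} = O^{2} + 2 O$
$k{\left(Z,I \right)} = 9$ ($k{\left(Z,I \right)} = \left(1 \left(2 + 1\right)\right)^{2} = \left(1 \cdot 3\right)^{2} = 3^{2} = 9$)
$l = \frac{1}{12}$ ($l = - \frac{1}{-12} = \left(-1\right) \left(- \frac{1}{12}\right) = \frac{1}{12} \approx 0.083333$)
$k{\left(23,-17 \right)} - l = 9 - \frac{1}{12} = \frac{107}{12}$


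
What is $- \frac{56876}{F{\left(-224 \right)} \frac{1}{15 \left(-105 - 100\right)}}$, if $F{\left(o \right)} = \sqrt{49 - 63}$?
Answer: $- \frac{87446850 i \sqrt{14}}{7} \approx - 4.6742 \cdot 10^{7} i$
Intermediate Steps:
$F{\left(o \right)} = i \sqrt{14}$ ($F{\left(o \right)} = \sqrt{-14} = i \sqrt{14}$)
$- \frac{56876}{F{\left(-224 \right)} \frac{1}{15 \left(-105 - 100\right)}} = - \frac{56876}{i \sqrt{14} \frac{1}{15 \left(-105 - 100\right)}} = - \frac{56876}{i \sqrt{14} \frac{1}{15 \left(-205\right)}} = - \frac{56876}{i \sqrt{14} \frac{1}{-3075}} = - \frac{56876}{i \sqrt{14} \left(- \frac{1}{3075}\right)} = - \frac{56876}{\left(- \frac{1}{3075}\right) i \sqrt{14}} = - 56876 \frac{3075 i \sqrt{14}}{14} = - \frac{87446850 i \sqrt{14}}{7}$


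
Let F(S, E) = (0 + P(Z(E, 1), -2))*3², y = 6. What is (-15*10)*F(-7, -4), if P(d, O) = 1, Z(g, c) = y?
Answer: -1350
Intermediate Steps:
Z(g, c) = 6
F(S, E) = 9 (F(S, E) = (0 + 1)*3² = 1*9 = 9)
(-15*10)*F(-7, -4) = -15*10*9 = -150*9 = -1350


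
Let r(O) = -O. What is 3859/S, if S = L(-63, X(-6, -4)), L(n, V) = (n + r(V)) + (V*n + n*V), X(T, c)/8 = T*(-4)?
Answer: -3859/24447 ≈ -0.15785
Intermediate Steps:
X(T, c) = -32*T (X(T, c) = 8*(T*(-4)) = 8*(-4*T) = -32*T)
L(n, V) = n - V + 2*V*n (L(n, V) = (n - V) + (V*n + n*V) = (n - V) + (V*n + V*n) = (n - V) + 2*V*n = n - V + 2*V*n)
S = -24447 (S = -63 - (-32)*(-6) + 2*(-32*(-6))*(-63) = -63 - 1*192 + 2*192*(-63) = -63 - 192 - 24192 = -24447)
3859/S = 3859/(-24447) = 3859*(-1/24447) = -3859/24447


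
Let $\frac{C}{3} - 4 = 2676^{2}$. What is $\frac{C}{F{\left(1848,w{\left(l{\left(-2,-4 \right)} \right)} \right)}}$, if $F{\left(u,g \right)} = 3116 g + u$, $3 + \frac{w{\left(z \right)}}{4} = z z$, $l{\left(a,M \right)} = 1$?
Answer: $- \frac{1074147}{1154} \approx -930.8$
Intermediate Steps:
$C = 21482940$ ($C = 12 + 3 \cdot 2676^{2} = 12 + 3 \cdot 7160976 = 12 + 21482928 = 21482940$)
$w{\left(z \right)} = -12 + 4 z^{2}$ ($w{\left(z \right)} = -12 + 4 z z = -12 + 4 z^{2}$)
$F{\left(u,g \right)} = u + 3116 g$
$\frac{C}{F{\left(1848,w{\left(l{\left(-2,-4 \right)} \right)} \right)}} = \frac{21482940}{1848 + 3116 \left(-12 + 4 \cdot 1^{2}\right)} = \frac{21482940}{1848 + 3116 \left(-12 + 4 \cdot 1\right)} = \frac{21482940}{1848 + 3116 \left(-12 + 4\right)} = \frac{21482940}{1848 + 3116 \left(-8\right)} = \frac{21482940}{1848 - 24928} = \frac{21482940}{-23080} = 21482940 \left(- \frac{1}{23080}\right) = - \frac{1074147}{1154}$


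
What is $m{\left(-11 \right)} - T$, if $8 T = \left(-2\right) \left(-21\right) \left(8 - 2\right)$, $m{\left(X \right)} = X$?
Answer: $- \frac{85}{2} \approx -42.5$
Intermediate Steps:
$T = \frac{63}{2}$ ($T = \frac{\left(-2\right) \left(-21\right) \left(8 - 2\right)}{8} = \frac{42 \left(8 - 2\right)}{8} = \frac{42 \cdot 6}{8} = \frac{1}{8} \cdot 252 = \frac{63}{2} \approx 31.5$)
$m{\left(-11 \right)} - T = -11 - \frac{63}{2} = - \frac{85}{2}$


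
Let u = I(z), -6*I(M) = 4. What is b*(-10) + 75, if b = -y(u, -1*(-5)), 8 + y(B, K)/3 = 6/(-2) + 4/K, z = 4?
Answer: -231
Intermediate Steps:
I(M) = -⅔ (I(M) = -⅙*4 = -⅔)
u = -⅔ ≈ -0.66667
y(B, K) = -33 + 12/K (y(B, K) = -24 + 3*(6/(-2) + 4/K) = -24 + 3*(6*(-½) + 4/K) = -24 + 3*(-3 + 4/K) = -24 + (-9 + 12/K) = -33 + 12/K)
b = 153/5 (b = -(-33 + 12/((-1*(-5)))) = -(-33 + 12/5) = -1*(-153/5) = 153/5 ≈ 30.600)
b*(-10) + 75 = (153/5)*(-10) + 75 = -306 + 75 = -231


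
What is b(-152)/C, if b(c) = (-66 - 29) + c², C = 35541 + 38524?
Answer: 23009/74065 ≈ 0.31066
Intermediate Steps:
C = 74065
b(c) = -95 + c²
b(-152)/C = (-95 + (-152)²)/74065 = (-95 + 23104)*(1/74065) = 23009*(1/74065) = 23009/74065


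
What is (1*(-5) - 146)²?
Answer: 22801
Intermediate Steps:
(1*(-5) - 146)² = (-5 - 146)² = (-151)² = 22801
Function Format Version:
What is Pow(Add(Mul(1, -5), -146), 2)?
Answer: 22801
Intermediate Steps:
Pow(Add(Mul(1, -5), -146), 2) = Pow(Add(-5, -146), 2) = Pow(-151, 2) = 22801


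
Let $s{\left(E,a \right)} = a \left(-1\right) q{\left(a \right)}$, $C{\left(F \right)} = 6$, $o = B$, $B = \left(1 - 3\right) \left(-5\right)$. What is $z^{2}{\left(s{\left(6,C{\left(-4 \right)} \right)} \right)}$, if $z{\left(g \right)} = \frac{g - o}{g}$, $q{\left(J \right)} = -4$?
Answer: $\frac{49}{144} \approx 0.34028$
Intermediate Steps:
$B = 10$ ($B = \left(-2\right) \left(-5\right) = 10$)
$o = 10$
$s{\left(E,a \right)} = 4 a$ ($s{\left(E,a \right)} = a \left(-1\right) \left(-4\right) = - a \left(-4\right) = 4 a$)
$z{\left(g \right)} = \frac{-10 + g}{g}$ ($z{\left(g \right)} = \frac{g - 10}{g} = \frac{-10 + g}{g}$)
$z^{2}{\left(s{\left(6,C{\left(-4 \right)} \right)} \right)} = \left(\frac{-10 + 4 \cdot 6}{4 \cdot 6}\right)^{2} = \left(\frac{-10 + 24}{24}\right)^{2} = \left(\frac{1}{24} \cdot 14\right)^{2} = \left(\frac{7}{12}\right)^{2} = \frac{49}{144}$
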